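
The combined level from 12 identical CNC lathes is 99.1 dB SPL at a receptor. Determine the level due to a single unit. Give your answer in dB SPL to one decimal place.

88.3 dB SPL

12 equal contributions raise the level by 10·log₁₀ 12 = 10.792 dB, so each unit alone gives 99.1 − 10.792.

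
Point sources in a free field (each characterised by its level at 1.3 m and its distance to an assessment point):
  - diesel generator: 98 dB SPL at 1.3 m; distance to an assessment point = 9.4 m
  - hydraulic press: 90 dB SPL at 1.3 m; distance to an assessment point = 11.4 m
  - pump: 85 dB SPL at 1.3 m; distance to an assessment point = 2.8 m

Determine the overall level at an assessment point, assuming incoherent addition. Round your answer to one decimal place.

83.1 dB SPL

Propagate each source to the receiver with L = L_ref − 20·log₁₀(r/r_ref), then add intensities.
diesel generator: 98 − 20·log₁₀(9.4/1.3) = 98 − 17.18 = 80.82 dB SPL.
hydraulic press: 90 − 20·log₁₀(11.4/1.3) = 90 − 18.86 = 71.14 dB SPL.
pump: 85 − 20·log₁₀(2.8/1.3) = 85 − 6.66 = 78.34 dB SPL.
Σ 10^(L/10) = 2.018e+08 → L_total = 10·log₁₀(2.018e+08) = 83.05 dB SPL.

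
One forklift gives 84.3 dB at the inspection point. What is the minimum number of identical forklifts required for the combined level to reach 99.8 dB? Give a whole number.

36

Need L₁ + 10·log₁₀ N ≥ 99.8, i.e. log₁₀ N ≥ 1.55.
N ≥ 10^(15.5/10) = 35.481, so N = 36.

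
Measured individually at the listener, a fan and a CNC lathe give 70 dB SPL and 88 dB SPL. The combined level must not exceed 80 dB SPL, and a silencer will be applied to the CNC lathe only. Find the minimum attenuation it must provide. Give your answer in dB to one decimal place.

Everything except the CNC lathe sums to 10^(70/10) = 1.000e+07 in linear terms, 70.00 dB SPL.
To meet 80 dB SPL overall, the treated CNC lathe may contribute at most 10^(80/10) − 1.000e+07 = 9.000e+07, i.e. 79.54 dB SPL.
So the CNC lathe must be reduced from 88 to 79.54 dB SPL: IL = 8.46 dB.

8.5 dB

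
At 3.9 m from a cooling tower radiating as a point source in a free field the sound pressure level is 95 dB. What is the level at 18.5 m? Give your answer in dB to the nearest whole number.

Spherical spreading from a point source gives a 20·log₁₀(r₂/r₁) drop.
L₂ = 95 − 20·log₁₀(18.5/3.9) = 95 − 13.522 = 81.48 dB.

81 dB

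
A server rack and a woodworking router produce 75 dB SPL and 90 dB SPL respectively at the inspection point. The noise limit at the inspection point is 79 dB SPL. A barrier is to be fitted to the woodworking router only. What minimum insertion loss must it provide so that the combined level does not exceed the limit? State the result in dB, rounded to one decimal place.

Everything except the woodworking router sums to 10^(75/10) = 3.162e+07 in linear terms, 75.00 dB SPL.
To meet 79 dB SPL overall, the treated woodworking router may contribute at most 10^(79/10) − 3.162e+07 = 4.781e+07, i.e. 76.80 dB SPL.
So the woodworking router must be reduced from 90 to 76.80 dB SPL: IL = 13.20 dB.

13.2 dB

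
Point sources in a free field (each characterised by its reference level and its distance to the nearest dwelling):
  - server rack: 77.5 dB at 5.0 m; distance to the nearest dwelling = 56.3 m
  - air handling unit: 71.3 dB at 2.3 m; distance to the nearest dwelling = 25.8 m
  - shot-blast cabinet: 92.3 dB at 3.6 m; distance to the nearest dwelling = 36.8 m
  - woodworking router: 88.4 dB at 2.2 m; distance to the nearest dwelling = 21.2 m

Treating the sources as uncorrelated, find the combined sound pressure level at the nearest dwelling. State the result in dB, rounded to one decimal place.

73.8 dB

Apply inverse-square spreading to bring every level to the receiver, then sum 10^(L/10).
server rack: 77.5 − 20·log₁₀(56.3/5.0) = 77.5 − 21.03 = 56.47 dB.
air handling unit: 71.3 − 20·log₁₀(25.8/2.3) = 71.3 − 21.00 = 50.30 dB.
shot-blast cabinet: 92.3 − 20·log₁₀(36.8/3.6) = 92.3 − 20.19 = 72.11 dB.
woodworking router: 88.4 − 20·log₁₀(21.2/2.2) = 88.4 − 19.68 = 68.72 dB.
Σ 10^(L/10) = 2.425e+07 → L_total = 10·log₁₀(2.425e+07) = 73.85 dB.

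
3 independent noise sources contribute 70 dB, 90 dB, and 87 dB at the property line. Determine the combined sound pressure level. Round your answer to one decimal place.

91.8 dB

Incoherent sources combine by intensity addition: L_total = 10·log₁₀(Σ 10^(L_i/10)).
Σ 10^(L/10) = 10^(70/10) + 10^(90/10) + 10^(87/10) = 1.511e+09.
L_total = 10·log₁₀(1.511e+09) = 91.79 dB.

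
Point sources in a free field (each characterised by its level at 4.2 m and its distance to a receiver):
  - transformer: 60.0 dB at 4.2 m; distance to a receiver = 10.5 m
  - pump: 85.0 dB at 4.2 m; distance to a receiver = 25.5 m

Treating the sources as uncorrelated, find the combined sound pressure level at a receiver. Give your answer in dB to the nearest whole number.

69 dB

Apply inverse-square spreading to bring every level to the receiver, then sum 10^(L/10).
transformer: 60.0 − 20·log₁₀(10.5/4.2) = 60.0 − 7.96 = 52.04 dB.
pump: 85.0 − 20·log₁₀(25.5/4.2) = 85.0 − 15.67 = 69.33 dB.
Σ 10^(L/10) = 8.739e+06 → L_total = 10·log₁₀(8.739e+06) = 69.41 dB.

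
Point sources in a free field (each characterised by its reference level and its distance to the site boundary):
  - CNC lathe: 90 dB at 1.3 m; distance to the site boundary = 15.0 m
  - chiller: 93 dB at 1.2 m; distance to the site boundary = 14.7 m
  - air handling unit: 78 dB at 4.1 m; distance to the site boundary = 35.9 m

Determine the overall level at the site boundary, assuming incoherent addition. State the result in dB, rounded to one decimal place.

73.4 dB

First find each source's level at the receiver (point-source: −20·log₁₀(r/r_ref)), then combine on an intensity basis.
CNC lathe: 90 − 20·log₁₀(15.0/1.3) = 90 − 21.24 = 68.76 dB.
chiller: 93 − 20·log₁₀(14.7/1.2) = 93 − 21.76 = 71.24 dB.
air handling unit: 78 − 20·log₁₀(35.9/4.1) = 78 − 18.85 = 59.15 dB.
Σ 10^(L/10) = 2.163e+07 → L_total = 10·log₁₀(2.163e+07) = 73.35 dB.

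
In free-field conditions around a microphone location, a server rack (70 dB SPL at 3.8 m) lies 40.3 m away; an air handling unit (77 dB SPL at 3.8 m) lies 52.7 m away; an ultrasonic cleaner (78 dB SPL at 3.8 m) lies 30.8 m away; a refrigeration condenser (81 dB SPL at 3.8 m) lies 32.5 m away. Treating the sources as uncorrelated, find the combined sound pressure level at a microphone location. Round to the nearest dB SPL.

65 dB SPL

First find each source's level at the receiver (point-source: −20·log₁₀(r/r_ref)), then combine on an intensity basis.
server rack: 70 − 20·log₁₀(40.3/3.8) = 70 − 20.51 = 49.49 dB SPL.
air handling unit: 77 − 20·log₁₀(52.7/3.8) = 77 − 22.84 = 54.16 dB SPL.
ultrasonic cleaner: 78 − 20·log₁₀(30.8/3.8) = 78 − 18.18 = 59.82 dB SPL.
refrigeration condenser: 81 − 20·log₁₀(32.5/3.8) = 81 − 18.64 = 62.36 dB SPL.
Σ 10^(L/10) = 3.031e+06 → L_total = 10·log₁₀(3.031e+06) = 64.82 dB SPL.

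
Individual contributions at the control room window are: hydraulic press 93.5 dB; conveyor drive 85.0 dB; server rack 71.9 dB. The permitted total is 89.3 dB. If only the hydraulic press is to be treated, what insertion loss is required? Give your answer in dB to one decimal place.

6.3 dB

The untreated sources together contribute 10^(85.0/10) + 10^(71.9/10) = 3.317e+08, i.e. 85.21 dB.
To meet 89.3 dB overall, the treated hydraulic press may contribute at most 10^(89.3/10) − 3.317e+08 = 5.194e+08, i.e. 87.16 dB.
Required insertion loss = 93.5 − 87.16 = 6.34 dB.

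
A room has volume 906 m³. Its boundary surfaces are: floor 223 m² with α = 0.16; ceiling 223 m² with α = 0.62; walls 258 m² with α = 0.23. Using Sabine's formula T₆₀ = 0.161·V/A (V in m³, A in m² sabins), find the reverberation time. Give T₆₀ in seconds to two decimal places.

Summing Sᵢαᵢ: 223·0.16 + 223·0.62 + 258·0.23 = 233.28 m².
T₆₀ = 0.161·V/A = 0.161·906/233.28 = 0.625 s.

0.63 s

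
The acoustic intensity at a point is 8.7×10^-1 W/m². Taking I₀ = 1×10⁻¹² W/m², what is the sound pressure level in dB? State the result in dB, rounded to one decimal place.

I/I₀ = 8.7×10^-1/10⁻¹² = 8.7×10^11, and L = 10·log₁₀(I/I₀).
L = 10·(0.9395 + 11) = 119.40 dB.

119.4 dB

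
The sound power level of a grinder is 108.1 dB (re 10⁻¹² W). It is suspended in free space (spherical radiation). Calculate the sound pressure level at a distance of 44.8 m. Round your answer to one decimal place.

64.1 dB

The power spreads over a sphere of area 4π·r², so L_p = L_w − 10·log₁₀(4π·r²).
4π·r² = 2.522e+04 m², 10·log₁₀ of that is 44.018 dB.
L_p = 108.1 − 44.018 = 64.08 dB.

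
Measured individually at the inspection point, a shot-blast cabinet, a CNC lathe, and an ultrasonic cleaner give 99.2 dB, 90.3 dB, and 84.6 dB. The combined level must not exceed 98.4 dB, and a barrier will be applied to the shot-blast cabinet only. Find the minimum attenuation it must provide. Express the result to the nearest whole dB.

The untreated sources together contribute 10^(90.3/10) + 10^(84.6/10) = 1.360e+09, i.e. 91.34 dB.
To meet 98.4 dB overall, the treated shot-blast cabinet may contribute at most 10^(98.4/10) − 1.360e+09 = 5.558e+09, i.e. 97.45 dB.
So the shot-blast cabinet must be reduced from 99.2 to 97.45 dB: IL = 1.75 dB.

2 dB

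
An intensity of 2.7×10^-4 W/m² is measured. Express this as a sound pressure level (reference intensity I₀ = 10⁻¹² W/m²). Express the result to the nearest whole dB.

84 dB

I/I₀ = 2.7×10^-4/10⁻¹² = 2.7×10^8, and L = 10·log₁₀(I/I₀).
L = 10·(0.4314 + 8) = 84.31 dB.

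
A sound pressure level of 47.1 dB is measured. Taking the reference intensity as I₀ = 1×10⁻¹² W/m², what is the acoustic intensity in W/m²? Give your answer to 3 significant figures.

5.13e-08 W/m²

I/I₀ = 10^(47.1/10) = 5.129e+04, so I = 5.129e+04 × 10⁻¹² W/m².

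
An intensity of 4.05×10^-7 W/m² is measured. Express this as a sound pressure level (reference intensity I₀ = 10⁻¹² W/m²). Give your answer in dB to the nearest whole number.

56 dB

L = 10·log₁₀(I/I₀) = 10·log₁₀(4.05×10^-7/10⁻¹²) = 10·log₁₀(4.05×10^5).
L = 10·(0.6075 + 5) = 56.07 dB.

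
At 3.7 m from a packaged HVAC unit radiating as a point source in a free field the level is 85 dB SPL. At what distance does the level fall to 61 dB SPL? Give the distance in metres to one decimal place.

Point-source spreading drops the level by 20·log₁₀(r₂/r₁); inverting, r₂/r₁ = 10^(ΔL/20).
r₂ = 3.7·10^((85−61)/20) = 3.7·10^(24.0/20) = 58.64 m.

58.6 m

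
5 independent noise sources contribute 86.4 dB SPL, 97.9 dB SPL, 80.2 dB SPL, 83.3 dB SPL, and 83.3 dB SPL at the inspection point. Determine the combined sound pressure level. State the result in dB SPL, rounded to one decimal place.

Incoherent sources combine by intensity addition: L_total = 10·log₁₀(Σ 10^(L_i/10)).
Σ 10^(L/10) = 10^(86.4/10) + 10^(97.9/10) + 10^(80.2/10) + 10^(83.3/10) + 10^(83.3/10) = 7.135e+09.
L_total = 10·log₁₀(7.135e+09) = 98.53 dB SPL.

98.5 dB SPL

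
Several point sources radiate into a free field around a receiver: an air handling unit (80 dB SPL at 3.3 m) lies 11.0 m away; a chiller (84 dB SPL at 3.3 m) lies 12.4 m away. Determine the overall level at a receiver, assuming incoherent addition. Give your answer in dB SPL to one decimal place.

Propagate each source to the receiver with L = L_ref − 20·log₁₀(r/r_ref), then add intensities.
air handling unit: 80 − 20·log₁₀(11.0/3.3) = 80 − 10.46 = 69.54 dB SPL.
chiller: 84 − 20·log₁₀(12.4/3.3) = 84 − 11.50 = 72.50 dB SPL.
Σ 10^(L/10) = 2.679e+07 → L_total = 10·log₁₀(2.679e+07) = 74.28 dB SPL.

74.3 dB SPL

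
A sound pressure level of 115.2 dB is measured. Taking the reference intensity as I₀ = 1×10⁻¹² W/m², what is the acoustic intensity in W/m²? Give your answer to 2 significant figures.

0.33 W/m²

I = I₀·10^(L/10) = 10⁻¹² × 10^(115.2/10) = 10^(-0.480).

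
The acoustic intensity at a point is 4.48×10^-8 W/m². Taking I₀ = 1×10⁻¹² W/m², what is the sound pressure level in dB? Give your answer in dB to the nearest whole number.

47 dB

L = 10·log₁₀(I/I₀) = 10·log₁₀(4.48×10^-8/10⁻¹²) = 10·log₁₀(4.48×10^4).
L = 10·(0.6513 + 4) = 46.51 dB.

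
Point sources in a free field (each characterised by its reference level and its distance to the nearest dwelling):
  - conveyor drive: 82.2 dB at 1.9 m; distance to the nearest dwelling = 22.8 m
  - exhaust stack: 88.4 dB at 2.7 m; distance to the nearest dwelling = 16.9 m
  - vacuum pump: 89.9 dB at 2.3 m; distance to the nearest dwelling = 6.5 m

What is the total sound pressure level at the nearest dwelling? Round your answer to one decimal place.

81.5 dB

Apply inverse-square spreading to bring every level to the receiver, then sum 10^(L/10).
conveyor drive: 82.2 − 20·log₁₀(22.8/1.9) = 82.2 − 21.58 = 60.62 dB.
exhaust stack: 88.4 − 20·log₁₀(16.9/2.7) = 88.4 − 15.93 = 72.47 dB.
vacuum pump: 89.9 − 20·log₁₀(6.5/2.3) = 89.9 − 9.02 = 80.88 dB.
Σ 10^(L/10) = 1.412e+08 → L_total = 10·log₁₀(1.412e+08) = 81.50 dB.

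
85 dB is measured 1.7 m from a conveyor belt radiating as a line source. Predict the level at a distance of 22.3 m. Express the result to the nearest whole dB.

For a line source, L₂ = L₁ − 10·log₁₀(r₂/r₁).
L₂ = 85 − 10·log₁₀(22.3/1.7) = 85 − 11.179 = 73.82 dB.

74 dB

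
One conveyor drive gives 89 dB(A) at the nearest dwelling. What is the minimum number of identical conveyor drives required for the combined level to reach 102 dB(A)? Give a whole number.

Need L₁ + 10·log₁₀ N ≥ 102, i.e. log₁₀ N ≥ 1.30.
N ≥ 10^(13.0/10) = 19.953, so N = 20.

20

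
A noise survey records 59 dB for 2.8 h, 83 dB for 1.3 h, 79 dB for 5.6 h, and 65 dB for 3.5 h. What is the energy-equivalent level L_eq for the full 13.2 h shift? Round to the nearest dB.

L_eq = 10·log₁₀[(1/T)·Σ tᵢ·10^(Lᵢ/10)] with T = 13.2 h.
Σ tᵢ·10^(Lᵢ/10) = 2.8·10^(59/10) + 1.3·10^(83/10) + 5.6·10^(79/10) + 3.5·10^(65/10) = 7.175e+08.
L_eq = 10·log₁₀(7.175e+08/13.2) = 77.35 dB.

77 dB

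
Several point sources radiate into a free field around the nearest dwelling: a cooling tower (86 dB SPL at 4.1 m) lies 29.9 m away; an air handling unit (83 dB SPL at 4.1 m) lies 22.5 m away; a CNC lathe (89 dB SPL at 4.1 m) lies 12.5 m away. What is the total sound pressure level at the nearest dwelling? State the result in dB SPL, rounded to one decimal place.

80.0 dB SPL

First find each source's level at the receiver (point-source: −20·log₁₀(r/r_ref)), then combine on an intensity basis.
cooling tower: 86 − 20·log₁₀(29.9/4.1) = 86 − 17.26 = 68.74 dB SPL.
air handling unit: 83 − 20·log₁₀(22.5/4.1) = 83 − 14.79 = 68.21 dB SPL.
CNC lathe: 89 − 20·log₁₀(12.5/4.1) = 89 − 9.68 = 79.32 dB SPL.
Σ 10^(L/10) = 9.957e+07 → L_total = 10·log₁₀(9.957e+07) = 79.98 dB SPL.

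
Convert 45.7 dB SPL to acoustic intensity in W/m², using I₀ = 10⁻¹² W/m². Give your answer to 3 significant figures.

I = I₀·10^(L/10) = 10⁻¹² × 10^(45.7/10) = 10^(-7.430).

3.72e-08 W/m²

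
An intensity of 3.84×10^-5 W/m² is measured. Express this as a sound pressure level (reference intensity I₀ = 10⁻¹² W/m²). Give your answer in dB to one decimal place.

I/I₀ = 3.84×10^-5/10⁻¹² = 3.84×10^7, and L = 10·log₁₀(I/I₀).
L = 10·(0.5843 + 7) = 75.84 dB.

75.8 dB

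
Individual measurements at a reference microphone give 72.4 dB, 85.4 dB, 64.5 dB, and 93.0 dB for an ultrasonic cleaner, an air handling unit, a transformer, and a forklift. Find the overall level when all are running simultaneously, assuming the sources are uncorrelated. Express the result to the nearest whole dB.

Incoherent sources combine by intensity addition: L_total = 10·log₁₀(Σ 10^(L_i/10)).
Σ 10^(L/10) = 10^(72.4/10) + 10^(85.4/10) + 10^(64.5/10) + 10^(93.0/10) = 2.362e+09.
L_total = 10·log₁₀(2.362e+09) = 93.73 dB.

94 dB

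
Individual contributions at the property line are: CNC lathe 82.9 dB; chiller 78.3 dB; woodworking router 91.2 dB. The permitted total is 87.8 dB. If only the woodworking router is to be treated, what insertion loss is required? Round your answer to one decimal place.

The untreated sources together contribute 10^(82.9/10) + 10^(78.3/10) = 2.626e+08, i.e. 84.19 dB.
To meet 87.8 dB overall, the treated woodworking router may contribute at most 10^(87.8/10) − 2.626e+08 = 3.400e+08, i.e. 85.31 dB.
Required insertion loss = 91.2 − 85.31 = 5.89 dB.

5.9 dB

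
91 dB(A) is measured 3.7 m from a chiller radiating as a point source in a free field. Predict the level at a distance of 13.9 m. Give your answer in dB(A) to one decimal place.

79.5 dB(A)

For a point source, L₂ = L₁ − 20·log₁₀(r₂/r₁).
L₂ = 91 − 20·log₁₀(13.9/3.7) = 91 − 11.496 = 79.50 dB(A).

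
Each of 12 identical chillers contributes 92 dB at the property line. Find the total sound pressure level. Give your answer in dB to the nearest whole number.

103 dB

N identical incoherent sources raise the level by 10·log₁₀ N.
L_total = 92 + 10·log₁₀(12) = 92 + 10.792 = 102.79 dB.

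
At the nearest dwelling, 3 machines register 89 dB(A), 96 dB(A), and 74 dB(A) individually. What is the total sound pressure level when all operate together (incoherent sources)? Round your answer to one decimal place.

96.8 dB(A)

Incoherent sources combine by intensity addition: L_total = 10·log₁₀(Σ 10^(L_i/10)).
Σ 10^(L/10) = 10^(89/10) + 10^(96/10) + 10^(74/10) = 4.801e+09.
L_total = 10·log₁₀(4.801e+09) = 96.81 dB(A).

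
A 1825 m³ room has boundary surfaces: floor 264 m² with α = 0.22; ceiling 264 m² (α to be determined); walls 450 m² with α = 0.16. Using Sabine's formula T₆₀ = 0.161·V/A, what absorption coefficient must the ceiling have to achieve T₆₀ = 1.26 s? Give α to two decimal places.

0.39

A = 0.161·V/T₆₀ = 0.161·1825/1.26 = 233.19 m² sabins.
Absorption from the other surfaces = 264·0.22 + 450·0.16 = 130.08 m², so the ceiling must supply 103.11 m² over 264 m².
α = 103.11/264 = 0.391.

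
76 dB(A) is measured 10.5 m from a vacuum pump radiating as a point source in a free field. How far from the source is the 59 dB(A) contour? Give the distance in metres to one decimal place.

For a point source L₁ − L₂ = 20·log₁₀(r₂/r₁), so r₂ = r₁·10^((L₁−L₂)/20).
r₂ = 10.5·10^((76−59)/20) = 10.5·10^(17.0/20) = 74.33 m.

74.3 m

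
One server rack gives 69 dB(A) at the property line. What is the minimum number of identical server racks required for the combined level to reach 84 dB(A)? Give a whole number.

32

N identical sources give L₁ + 10·log₁₀ N, so require 10·log₁₀ N ≥ 84 − 69 = 15.0 dB.
N ≥ 10^(15.0/10) = 31.623, so N = 32.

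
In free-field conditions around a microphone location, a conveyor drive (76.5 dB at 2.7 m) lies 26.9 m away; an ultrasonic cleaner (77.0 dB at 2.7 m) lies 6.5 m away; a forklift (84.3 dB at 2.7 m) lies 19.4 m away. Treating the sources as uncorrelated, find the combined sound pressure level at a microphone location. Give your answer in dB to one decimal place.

71.6 dB

Propagate each source to the receiver with L = L_ref − 20·log₁₀(r/r_ref), then add intensities.
conveyor drive: 76.5 − 20·log₁₀(26.9/2.7) = 76.5 − 19.97 = 56.53 dB.
ultrasonic cleaner: 77.0 − 20·log₁₀(6.5/2.7) = 77.0 − 7.63 = 69.37 dB.
forklift: 84.3 − 20·log₁₀(19.4/2.7) = 84.3 − 17.13 = 67.17 dB.
Σ 10^(L/10) = 1.431e+07 → L_total = 10·log₁₀(1.431e+07) = 71.56 dB.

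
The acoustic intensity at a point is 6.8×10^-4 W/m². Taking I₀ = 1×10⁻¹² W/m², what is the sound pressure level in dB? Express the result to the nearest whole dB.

I/I₀ = 6.8×10^-4/10⁻¹² = 6.8×10^8, and L = 10·log₁₀(I/I₀).
L = 10·(0.8325 + 8) = 88.33 dB.

88 dB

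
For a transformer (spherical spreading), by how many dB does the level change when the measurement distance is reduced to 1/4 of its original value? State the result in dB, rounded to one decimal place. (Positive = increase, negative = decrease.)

With spherical spreading the level changes by −20·log₁₀(r₂/r₁).
ΔL = −20·log₁₀(0.25) = +12.04 dB.

+12.0 dB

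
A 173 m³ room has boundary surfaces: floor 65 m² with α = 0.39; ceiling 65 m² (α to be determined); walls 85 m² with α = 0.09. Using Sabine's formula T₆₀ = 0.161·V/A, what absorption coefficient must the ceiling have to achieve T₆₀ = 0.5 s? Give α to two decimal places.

From T₆₀ = 0.161·V/A, the target T₆₀ = 0.5 s needs A = 0.161·173/0.5 = 55.71 m².
Absorption from the other surfaces = 65·0.39 + 85·0.09 = 33.00 m², so the ceiling must supply 22.71 m² over 65 m².
α = 22.71/65 = 0.349.

0.35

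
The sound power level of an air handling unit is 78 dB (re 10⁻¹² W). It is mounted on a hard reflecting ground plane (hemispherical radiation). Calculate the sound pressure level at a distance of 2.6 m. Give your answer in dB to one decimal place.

L_p = L_w − 10·log₁₀(2π·r²) with r = 2.6 m.
2π·r² = 42.47 m², 10·log₁₀ of that is 16.281 dB.
L_p = 78 − 16.281 = 61.72 dB.

61.7 dB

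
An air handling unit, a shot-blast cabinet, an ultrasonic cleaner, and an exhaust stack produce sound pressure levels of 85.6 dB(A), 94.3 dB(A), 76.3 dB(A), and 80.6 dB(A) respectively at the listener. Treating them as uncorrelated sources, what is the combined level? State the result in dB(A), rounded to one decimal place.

95.1 dB(A)

For uncorrelated sources the intensities add, so convert each level to linear form, sum, and take 10·log₁₀ of the total.
Σ 10^(L/10) = 10^(85.6/10) + 10^(94.3/10) + 10^(76.3/10) + 10^(80.6/10) = 3.212e+09.
L_total = 10·log₁₀(3.212e+09) = 95.07 dB(A).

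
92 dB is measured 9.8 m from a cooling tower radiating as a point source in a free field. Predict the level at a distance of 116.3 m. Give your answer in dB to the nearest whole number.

Spherical spreading from a point source gives a 20·log₁₀(r₂/r₁) drop.
L₂ = 92 − 20·log₁₀(116.3/9.8) = 92 − 21.487 = 70.51 dB.

71 dB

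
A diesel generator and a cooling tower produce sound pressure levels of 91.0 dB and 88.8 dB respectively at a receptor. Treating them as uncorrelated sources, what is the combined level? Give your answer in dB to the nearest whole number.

93 dB

Incoherent sources combine by intensity addition: L_total = 10·log₁₀(Σ 10^(L_i/10)).
Σ 10^(L/10) = 10^(91.0/10) + 10^(88.8/10) = 2.018e+09.
L_total = 10·log₁₀(2.018e+09) = 93.05 dB.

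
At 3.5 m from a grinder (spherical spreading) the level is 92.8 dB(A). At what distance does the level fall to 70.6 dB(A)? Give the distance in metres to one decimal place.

45.1 m

Point-source spreading drops the level by 20·log₁₀(r₂/r₁); inverting, r₂/r₁ = 10^(ΔL/20).
r₂ = 3.5·10^((92.8−70.6)/20) = 3.5·10^(22.2/20) = 45.09 m.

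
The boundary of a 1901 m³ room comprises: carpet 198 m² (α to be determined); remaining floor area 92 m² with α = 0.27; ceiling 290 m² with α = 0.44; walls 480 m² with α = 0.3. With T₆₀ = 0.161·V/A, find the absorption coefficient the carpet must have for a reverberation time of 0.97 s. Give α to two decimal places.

0.10

Required total absorption A = 0.161·1901/0.97 = 315.53 m².
Absorption from the other surfaces = 92·0.27 + 290·0.44 + 480·0.3 = 296.44 m², so the carpet must supply 19.09 m² over 198 m².
α = 19.09/198 = 0.096.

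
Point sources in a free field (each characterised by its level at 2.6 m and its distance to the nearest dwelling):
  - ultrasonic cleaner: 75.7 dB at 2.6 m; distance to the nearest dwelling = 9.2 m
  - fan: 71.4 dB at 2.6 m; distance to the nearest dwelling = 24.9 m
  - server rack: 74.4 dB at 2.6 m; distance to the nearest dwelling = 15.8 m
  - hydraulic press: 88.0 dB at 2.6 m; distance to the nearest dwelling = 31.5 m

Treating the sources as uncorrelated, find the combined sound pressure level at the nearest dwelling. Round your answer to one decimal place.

First find each source's level at the receiver (point-source: −20·log₁₀(r/r_ref)), then combine on an intensity basis.
ultrasonic cleaner: 75.7 − 20·log₁₀(9.2/2.6) = 75.7 − 10.98 = 64.72 dB.
fan: 71.4 − 20·log₁₀(24.9/2.6) = 71.4 − 19.62 = 51.78 dB.
server rack: 74.4 − 20·log₁₀(15.8/2.6) = 74.4 − 15.67 = 58.73 dB.
hydraulic press: 88.0 − 20·log₁₀(31.5/2.6) = 88.0 − 21.67 = 66.33 dB.
Σ 10^(L/10) = 8.162e+06 → L_total = 10·log₁₀(8.162e+06) = 69.12 dB.

69.1 dB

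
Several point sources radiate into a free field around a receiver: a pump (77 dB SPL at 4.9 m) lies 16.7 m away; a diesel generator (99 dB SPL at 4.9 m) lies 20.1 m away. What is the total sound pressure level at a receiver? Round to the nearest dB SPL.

Apply inverse-square spreading to bring every level to the receiver, then sum 10^(L/10).
pump: 77 − 20·log₁₀(16.7/4.9) = 77 − 10.65 = 66.35 dB SPL.
diesel generator: 99 − 20·log₁₀(20.1/4.9) = 99 − 12.26 = 86.74 dB SPL.
Σ 10^(L/10) = 4.764e+08 → L_total = 10·log₁₀(4.764e+08) = 86.78 dB SPL.

87 dB SPL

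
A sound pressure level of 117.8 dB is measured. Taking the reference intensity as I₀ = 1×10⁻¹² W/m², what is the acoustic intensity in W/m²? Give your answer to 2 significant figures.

I/I₀ = 10^(117.8/10) = 6.026e+11, so I = 6.026e+11 × 10⁻¹² W/m².

0.60 W/m²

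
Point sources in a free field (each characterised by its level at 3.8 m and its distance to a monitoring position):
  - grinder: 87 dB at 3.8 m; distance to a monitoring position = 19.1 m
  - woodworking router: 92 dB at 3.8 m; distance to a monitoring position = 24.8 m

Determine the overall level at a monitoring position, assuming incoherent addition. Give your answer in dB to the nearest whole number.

78 dB

First find each source's level at the receiver (point-source: −20·log₁₀(r/r_ref)), then combine on an intensity basis.
grinder: 87 − 20·log₁₀(19.1/3.8) = 87 − 14.02 = 72.98 dB.
woodworking router: 92 − 20·log₁₀(24.8/3.8) = 92 − 16.29 = 75.71 dB.
Σ 10^(L/10) = 5.705e+07 → L_total = 10·log₁₀(5.705e+07) = 77.56 dB.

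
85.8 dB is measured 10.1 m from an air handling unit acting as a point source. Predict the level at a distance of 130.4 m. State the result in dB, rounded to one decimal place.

63.6 dB

Spherical spreading from a point source gives a 20·log₁₀(r₂/r₁) drop.
L₂ = 85.8 − 20·log₁₀(130.4/10.1) = 85.8 − 22.219 = 63.58 dB.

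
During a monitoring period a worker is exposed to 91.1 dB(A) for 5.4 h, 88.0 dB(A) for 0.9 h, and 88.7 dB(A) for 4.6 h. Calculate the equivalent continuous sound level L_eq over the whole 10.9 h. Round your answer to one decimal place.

90.0 dB(A)

The energy average is taken in the linear domain: L_eq = 10·log₁₀[(Σ tᵢ·10^(Lᵢ/10))/T], T = 10.9 h.
Σ tᵢ·10^(Lᵢ/10) = 5.4·10^(91.1/10) + 0.9·10^(88.0/10) + 4.6·10^(88.7/10) = 1.093e+10.
L_eq = 10·log₁₀(1.093e+10/10.9) = 90.01 dB(A).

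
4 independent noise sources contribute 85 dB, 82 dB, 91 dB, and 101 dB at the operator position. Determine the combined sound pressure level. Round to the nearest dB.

Incoherent sources combine by intensity addition: L_total = 10·log₁₀(Σ 10^(L_i/10)).
Σ 10^(L/10) = 10^(85/10) + 10^(82/10) + 10^(91/10) + 10^(101/10) = 1.432e+10.
L_total = 10·log₁₀(1.432e+10) = 101.56 dB.

102 dB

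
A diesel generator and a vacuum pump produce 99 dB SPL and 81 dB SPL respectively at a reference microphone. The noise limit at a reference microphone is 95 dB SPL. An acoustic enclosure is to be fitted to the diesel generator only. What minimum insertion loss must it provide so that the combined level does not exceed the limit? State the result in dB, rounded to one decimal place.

4.2 dB

Fixed contribution from the other source: Σ 10^(L/10) = 10^(81/10) = 1.259e+08 (81.00 dB SPL).
To meet 95 dB SPL overall, the treated diesel generator may contribute at most 10^(95/10) − 1.259e+08 = 3.036e+09, i.e. 94.82 dB SPL.
Required insertion loss = 99 − 94.82 = 4.18 dB.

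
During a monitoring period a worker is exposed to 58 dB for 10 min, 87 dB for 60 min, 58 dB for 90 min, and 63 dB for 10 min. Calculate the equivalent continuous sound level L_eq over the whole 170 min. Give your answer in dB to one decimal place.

Weight each interval's intensity by its duration and average over T = 170 min:
Σ tᵢ·10^(Lᵢ/10) = 10·10^(58/10) + 60·10^(87/10) + 90·10^(58/10) + 10·10^(63/10) = 3.015e+10.
L_eq = 10·log₁₀(3.015e+10/170) = 82.49 dB.

82.5 dB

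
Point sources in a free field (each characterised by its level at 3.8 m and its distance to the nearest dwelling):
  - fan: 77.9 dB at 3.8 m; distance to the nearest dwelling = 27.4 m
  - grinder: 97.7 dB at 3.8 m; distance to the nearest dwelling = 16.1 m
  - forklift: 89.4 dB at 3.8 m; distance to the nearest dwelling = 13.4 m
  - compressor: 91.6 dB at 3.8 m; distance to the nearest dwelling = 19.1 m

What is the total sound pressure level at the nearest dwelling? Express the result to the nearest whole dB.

87 dB

First find each source's level at the receiver (point-source: −20·log₁₀(r/r_ref)), then combine on an intensity basis.
fan: 77.9 − 20·log₁₀(27.4/3.8) = 77.9 − 17.16 = 60.74 dB.
grinder: 97.7 − 20·log₁₀(16.1/3.8) = 97.7 − 12.54 = 85.16 dB.
forklift: 89.4 − 20·log₁₀(13.4/3.8) = 89.4 − 10.95 = 78.45 dB.
compressor: 91.6 − 20·log₁₀(19.1/3.8) = 91.6 − 14.02 = 77.58 dB.
Σ 10^(L/10) = 4.565e+08 → L_total = 10·log₁₀(4.565e+08) = 86.59 dB.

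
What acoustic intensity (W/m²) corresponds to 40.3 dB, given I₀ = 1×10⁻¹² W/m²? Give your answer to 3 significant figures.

1.07e-08 W/m²

I = I₀·10^(L/10) = 10⁻¹² × 10^(40.3/10) = 10^(-7.970).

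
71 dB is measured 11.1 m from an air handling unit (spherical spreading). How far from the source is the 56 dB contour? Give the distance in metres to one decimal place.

62.4 m

The 15.0 dB drop corresponds to a distance ratio of 10^(15.0/20) for a point source.
r₂ = 11.1·10^((71−56)/20) = 11.1·10^(15.0/20) = 62.42 m.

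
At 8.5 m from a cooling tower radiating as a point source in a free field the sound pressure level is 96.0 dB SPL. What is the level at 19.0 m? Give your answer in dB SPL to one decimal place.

For a point source, L₂ = L₁ − 20·log₁₀(r₂/r₁).
L₂ = 96.0 − 20·log₁₀(19.0/8.5) = 96.0 − 6.987 = 89.01 dB SPL.

89.0 dB SPL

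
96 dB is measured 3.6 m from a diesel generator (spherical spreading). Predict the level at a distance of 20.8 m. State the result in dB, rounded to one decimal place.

For a point source, L₂ = L₁ − 20·log₁₀(r₂/r₁).
L₂ = 96 − 20·log₁₀(20.8/3.6) = 96 − 15.235 = 80.76 dB.

80.8 dB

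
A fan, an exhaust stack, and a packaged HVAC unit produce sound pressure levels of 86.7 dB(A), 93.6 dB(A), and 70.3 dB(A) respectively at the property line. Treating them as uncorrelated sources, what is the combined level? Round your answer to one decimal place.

94.4 dB(A)

Incoherent sources combine by intensity addition: L_total = 10·log₁₀(Σ 10^(L_i/10)).
Σ 10^(L/10) = 10^(86.7/10) + 10^(93.6/10) + 10^(70.3/10) = 2.769e+09.
L_total = 10·log₁₀(2.769e+09) = 94.42 dB(A).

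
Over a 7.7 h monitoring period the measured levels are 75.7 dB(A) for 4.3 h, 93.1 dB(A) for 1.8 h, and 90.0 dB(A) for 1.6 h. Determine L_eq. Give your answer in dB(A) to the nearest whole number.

Weight each interval's intensity by its duration and average over T = 7.7 h:
Σ tᵢ·10^(Lᵢ/10) = 4.3·10^(75.7/10) + 1.8·10^(93.1/10) + 1.6·10^(90.0/10) = 5.435e+09.
L_eq = 10·log₁₀(5.435e+09/7.7) = 88.49 dB(A).

88 dB(A)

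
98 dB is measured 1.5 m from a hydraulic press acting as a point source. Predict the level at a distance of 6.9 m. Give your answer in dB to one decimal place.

Point-source attenuation: ΔL = 20·log₁₀(r₂/r₁) = 20·log₁₀(6.9/1.5) = 13.255 dB.
L₂ = 98 − 20·log₁₀(6.9/1.5) = 98 − 13.255 = 84.74 dB.

84.7 dB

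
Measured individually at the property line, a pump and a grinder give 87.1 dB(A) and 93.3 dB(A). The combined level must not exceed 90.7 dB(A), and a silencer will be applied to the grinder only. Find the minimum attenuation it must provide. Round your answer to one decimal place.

5.1 dB

Everything except the grinder sums to 10^(87.1/10) = 5.129e+08 in linear terms, 87.10 dB(A).
To meet 90.7 dB(A) overall, the treated grinder may contribute at most 10^(90.7/10) − 5.129e+08 = 6.620e+08, i.e. 88.21 dB(A).
Required insertion loss = 93.3 − 88.21 = 5.09 dB.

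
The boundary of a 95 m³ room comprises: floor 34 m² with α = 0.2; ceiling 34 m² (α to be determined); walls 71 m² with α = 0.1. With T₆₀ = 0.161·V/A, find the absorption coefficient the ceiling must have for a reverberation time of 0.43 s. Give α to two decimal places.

From T₆₀ = 0.161·V/A, the target T₆₀ = 0.43 s needs A = 0.161·95/0.43 = 35.57 m².
Absorption from the other surfaces = 34·0.2 + 71·0.1 = 13.90 m², so the ceiling must supply 21.67 m² over 34 m².
α = 21.67/34 = 0.637.

0.64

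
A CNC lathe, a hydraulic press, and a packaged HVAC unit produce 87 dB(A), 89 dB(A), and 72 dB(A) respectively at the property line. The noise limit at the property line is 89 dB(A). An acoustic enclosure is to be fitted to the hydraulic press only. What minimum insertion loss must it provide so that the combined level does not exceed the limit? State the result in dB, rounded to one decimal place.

4.6 dB

Fixed contribution from the other sources: Σ 10^(L/10) = 10^(87/10) + 10^(72/10) = 5.170e+08 (87.14 dB(A)).
The limit corresponds to 10^(89/10) = 7.943e+08; subtracting the fixed part leaves 2.773e+08 for the hydraulic press, i.e. 84.43 dB(A).
Required insertion loss = 89 − 84.43 = 4.57 dB.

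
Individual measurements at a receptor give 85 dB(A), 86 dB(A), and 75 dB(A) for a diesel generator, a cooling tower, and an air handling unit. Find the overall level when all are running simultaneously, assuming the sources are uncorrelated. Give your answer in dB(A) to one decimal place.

88.7 dB(A)

Incoherent sources combine by intensity addition: L_total = 10·log₁₀(Σ 10^(L_i/10)).
Σ 10^(L/10) = 10^(85/10) + 10^(86/10) + 10^(75/10) = 7.460e+08.
L_total = 10·log₁₀(7.460e+08) = 88.73 dB(A).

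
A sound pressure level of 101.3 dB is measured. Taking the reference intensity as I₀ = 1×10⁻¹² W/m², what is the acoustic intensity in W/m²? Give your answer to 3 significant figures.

I = I₀·10^(L/10) = 10⁻¹² × 10^(101.3/10) = 10^(-1.870).

0.0135 W/m²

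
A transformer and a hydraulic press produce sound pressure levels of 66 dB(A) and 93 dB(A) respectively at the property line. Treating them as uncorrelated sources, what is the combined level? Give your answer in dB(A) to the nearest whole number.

Incoherent sources combine by intensity addition: L_total = 10·log₁₀(Σ 10^(L_i/10)).
Σ 10^(L/10) = 10^(66/10) + 10^(93/10) = 1.999e+09.
L_total = 10·log₁₀(1.999e+09) = 93.01 dB(A).

93 dB(A)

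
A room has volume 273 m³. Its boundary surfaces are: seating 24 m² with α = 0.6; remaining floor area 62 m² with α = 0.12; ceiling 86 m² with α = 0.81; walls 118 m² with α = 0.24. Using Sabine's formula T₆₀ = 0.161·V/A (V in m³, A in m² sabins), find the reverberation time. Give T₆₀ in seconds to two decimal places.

0.37 s

A = Σ Sᵢαᵢ = 24·0.6 + 62·0.12 + 86·0.81 + 118·0.24 = 119.82 m².
T₆₀ = 0.161·V/A = 0.161·273/119.82 = 0.367 s.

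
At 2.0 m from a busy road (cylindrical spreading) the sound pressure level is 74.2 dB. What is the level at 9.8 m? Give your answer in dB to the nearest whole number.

67 dB

Line-source attenuation: ΔL = 10·log₁₀(r₂/r₁) = 10·log₁₀(9.8/2.0) = 6.902 dB.
L₂ = 74.2 − 10·log₁₀(9.8/2.0) = 74.2 − 6.902 = 67.30 dB.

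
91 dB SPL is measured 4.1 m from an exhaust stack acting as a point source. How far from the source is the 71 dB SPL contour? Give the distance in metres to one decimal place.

41.0 m

Point-source spreading drops the level by 20·log₁₀(r₂/r₁); inverting, r₂/r₁ = 10^(ΔL/20).
r₂ = 4.1·10^((91−71)/20) = 4.1·10^(20.0/20) = 41.00 m.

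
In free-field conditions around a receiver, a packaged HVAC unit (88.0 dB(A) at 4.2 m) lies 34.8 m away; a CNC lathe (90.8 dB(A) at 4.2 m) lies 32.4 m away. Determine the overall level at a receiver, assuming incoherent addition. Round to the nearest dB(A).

75 dB(A)

First find each source's level at the receiver (point-source: −20·log₁₀(r/r_ref)), then combine on an intensity basis.
packaged HVAC unit: 88.0 − 20·log₁₀(34.8/4.2) = 88.0 − 18.37 = 69.63 dB(A).
CNC lathe: 90.8 − 20·log₁₀(32.4/4.2) = 90.8 − 17.75 = 73.05 dB(A).
Σ 10^(L/10) = 2.939e+07 → L_total = 10·log₁₀(2.939e+07) = 74.68 dB(A).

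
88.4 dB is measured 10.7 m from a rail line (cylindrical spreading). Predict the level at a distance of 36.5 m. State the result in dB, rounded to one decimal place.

For a line source, L₂ = L₁ − 10·log₁₀(r₂/r₁).
L₂ = 88.4 − 10·log₁₀(36.5/10.7) = 88.4 − 5.329 = 83.07 dB.

83.1 dB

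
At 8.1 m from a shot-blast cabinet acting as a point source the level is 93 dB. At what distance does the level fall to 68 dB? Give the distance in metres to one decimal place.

144.0 m

Point-source spreading drops the level by 20·log₁₀(r₂/r₁); inverting, r₂/r₁ = 10^(ΔL/20).
r₂ = 8.1·10^((93−68)/20) = 8.1·10^(25.0/20) = 144.04 m.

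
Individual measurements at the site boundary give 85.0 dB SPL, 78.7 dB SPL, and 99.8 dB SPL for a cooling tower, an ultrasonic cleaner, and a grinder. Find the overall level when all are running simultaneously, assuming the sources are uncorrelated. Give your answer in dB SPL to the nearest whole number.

100 dB SPL

For uncorrelated sources the intensities add, so convert each level to linear form, sum, and take 10·log₁₀ of the total.
Σ 10^(L/10) = 10^(85.0/10) + 10^(78.7/10) + 10^(99.8/10) = 9.940e+09.
L_total = 10·log₁₀(9.940e+09) = 99.97 dB SPL.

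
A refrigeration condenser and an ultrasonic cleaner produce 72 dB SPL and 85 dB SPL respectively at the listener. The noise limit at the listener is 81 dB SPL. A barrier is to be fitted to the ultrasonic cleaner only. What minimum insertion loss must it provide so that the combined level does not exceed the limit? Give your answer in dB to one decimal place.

Fixed contribution from the other source: Σ 10^(L/10) = 10^(72/10) = 1.585e+07 (72.00 dB SPL).
The limit corresponds to 10^(81/10) = 1.259e+08; subtracting the fixed part leaves 1.100e+08 for the ultrasonic cleaner, i.e. 80.42 dB SPL.
So the ultrasonic cleaner must be reduced from 85 to 80.42 dB SPL: IL = 4.58 dB.

4.6 dB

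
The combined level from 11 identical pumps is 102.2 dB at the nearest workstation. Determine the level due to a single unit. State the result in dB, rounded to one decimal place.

For N identical incoherent sources L_total = L₁ + 10·log₁₀ N, so L₁ = 102.2 − 10·log₁₀(11) = 102.2 − 10.414.

91.8 dB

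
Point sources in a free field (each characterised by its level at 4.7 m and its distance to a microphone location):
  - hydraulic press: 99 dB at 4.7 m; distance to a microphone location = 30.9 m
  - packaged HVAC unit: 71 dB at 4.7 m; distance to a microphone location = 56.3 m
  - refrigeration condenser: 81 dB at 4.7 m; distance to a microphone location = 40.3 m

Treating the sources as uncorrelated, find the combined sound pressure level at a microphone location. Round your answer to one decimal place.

82.7 dB

Propagate each source to the receiver with L = L_ref − 20·log₁₀(r/r_ref), then add intensities.
hydraulic press: 99 − 20·log₁₀(30.9/4.7) = 99 − 16.36 = 82.64 dB.
packaged HVAC unit: 71 − 20·log₁₀(56.3/4.7) = 71 − 21.57 = 49.43 dB.
refrigeration condenser: 81 − 20·log₁₀(40.3/4.7) = 81 − 18.66 = 62.34 dB.
Σ 10^(L/10) = 1.856e+08 → L_total = 10·log₁₀(1.856e+08) = 82.69 dB.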